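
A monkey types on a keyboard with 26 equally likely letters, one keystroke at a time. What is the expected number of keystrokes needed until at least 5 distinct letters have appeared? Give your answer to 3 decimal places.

5.436

Going from k to k+1 distinct takes a geometric number of keystrokes with mean 26/(26-k).
Sum over k = 0,...,4: E = 26/26 + 26/25 + 26/24 + 26/23 + 26/22 = 5.4356.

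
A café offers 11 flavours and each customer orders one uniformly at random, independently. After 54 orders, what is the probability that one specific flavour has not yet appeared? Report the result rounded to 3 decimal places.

0.006

Each order misses the fixed flavour with probability (11-1)/11 = 10/11, independently.
P(still missing after 54) = (10/11)^54 = 0.0058.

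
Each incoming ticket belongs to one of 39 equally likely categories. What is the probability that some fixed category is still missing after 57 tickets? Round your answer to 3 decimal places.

0.228

Each ticket misses the fixed category with probability (39-1)/39 = 38/39, independently.
P(still missing after 57) = (38/39)^57 = 0.2275.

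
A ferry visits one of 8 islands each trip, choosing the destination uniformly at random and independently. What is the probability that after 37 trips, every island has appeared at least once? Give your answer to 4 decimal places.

0.9435

Let A_i be the event that island i is missing after 37 trips. By inclusion–exclusion on the A_i,
P(all seen) = Σ_{j=0}^{8} (-1)^j C(8,j)((8-j)/8)^37
= 1.00000 - 0.05720 + 0.00067 - 0.00000 + 0.00000 - 0.00000 + 0.00000 - 0.00000 + 0.00000
= 0.94347.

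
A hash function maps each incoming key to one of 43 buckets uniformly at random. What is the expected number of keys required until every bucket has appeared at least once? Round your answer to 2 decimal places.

187.05

The wait to go from k to k+1 distinct buckets is geometric with mean 43/(43-k).
E[T] = 43/43 + 43/42 + 43/41 + ... + 43/2 + 43/1 = 43·H_{43}.
H_{43} = 4.350, so E[T] = 187.050.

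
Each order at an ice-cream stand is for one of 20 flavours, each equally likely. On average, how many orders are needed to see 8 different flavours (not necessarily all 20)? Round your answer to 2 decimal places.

9.89

Going from k to k+1 distinct takes a geometric number of orders with mean 20/(20-k).
Sum over k = 0,...,7: E = 20/20 + 20/19 + 20/18 + ... + 20/14 + 20/13 = 9.891.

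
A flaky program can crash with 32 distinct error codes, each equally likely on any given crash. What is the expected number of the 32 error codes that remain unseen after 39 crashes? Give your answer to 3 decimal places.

For each error code, P(unseen after 39) = (31/32)^39 = 0.2899.
By linearity of expectation, E[unseen] = 32·(31/32)^39 = 9.2770.

9.277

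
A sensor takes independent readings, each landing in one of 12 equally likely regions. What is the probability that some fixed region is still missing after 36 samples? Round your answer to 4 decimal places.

0.0436

Each sample misses the fixed region with probability (12-1)/12 = 11/12, independently.
P(still missing after 36) = (11/12)^36 = 0.04361.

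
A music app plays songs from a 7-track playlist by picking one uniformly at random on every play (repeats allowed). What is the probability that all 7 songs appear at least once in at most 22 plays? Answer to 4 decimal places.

0.7770

By inclusion–exclusion over which songs are missing,
P(all seen) = Σ_{j=0}^{7} (-1)^j C(7,j)((7-j)/7)^22
= 1.00000 - 0.23565 + 0.01281 - 0.00016 + 0.00000 - 0.00000 + 0.00000 - 0.00000
= 0.77700.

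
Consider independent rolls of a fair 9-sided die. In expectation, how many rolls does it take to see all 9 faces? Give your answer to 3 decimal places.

Split into phases: going from k distinct to k+1 distinct takes on average 9/(9-k) rolls.
E[T] = 9/9 + 9/8 + 9/7 + ... + 9/2 + 9/1 = 9·H_{9}.
H_{9} = 2.8290, so E[T] = 25.4607.

25.461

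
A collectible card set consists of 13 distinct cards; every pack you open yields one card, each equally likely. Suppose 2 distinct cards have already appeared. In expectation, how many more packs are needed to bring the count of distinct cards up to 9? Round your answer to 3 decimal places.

With k distinct cards already seen, the next new one takes an expected 13/(13-k) packs.
Sum over k = 2,...,8: E = 13/11 + 13/10 + 13/9 + ... + 13/6 + 13/5 = 12.1751.

12.175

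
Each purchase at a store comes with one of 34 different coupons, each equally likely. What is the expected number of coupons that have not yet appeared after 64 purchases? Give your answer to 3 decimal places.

For each coupon, P(unseen after 64) = (33/34)^64 = 0.1480.
By linearity of expectation, E[unseen] = 34·(33/34)^64 = 5.0318.

5.032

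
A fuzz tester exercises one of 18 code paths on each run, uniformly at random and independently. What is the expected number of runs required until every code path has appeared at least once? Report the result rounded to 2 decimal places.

62.91

The wait to go from k to k+1 distinct code paths is geometric with mean 18/(18-k).
E[T] = 18/18 + 18/17 + 18/16 + ... + 18/2 + 18/1 = 18·H_{18}.
H_{18} = 3.495, so E[T] = 62.912.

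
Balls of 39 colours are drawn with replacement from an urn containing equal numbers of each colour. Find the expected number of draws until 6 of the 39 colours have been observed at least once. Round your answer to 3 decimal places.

Going from k to k+1 distinct takes a geometric number of draws with mean 39/(39-k).
Sum over k = 0,...,5: E = 39/39 + 39/38 + 39/37 + 39/36 + 39/35 + 39/34 = 6.4250.

6.425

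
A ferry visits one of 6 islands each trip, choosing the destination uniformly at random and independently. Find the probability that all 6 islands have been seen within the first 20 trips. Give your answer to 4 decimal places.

By inclusion–exclusion over which islands are missing,
P(all seen) = Σ_{j=0}^{6} (-1)^j C(6,j)((6-j)/6)^20
= 1.00000 - 0.15650 + 0.00451 - 0.00002 + 0.00000 - 0.00000 + 0.00000
= 0.84799.

0.8480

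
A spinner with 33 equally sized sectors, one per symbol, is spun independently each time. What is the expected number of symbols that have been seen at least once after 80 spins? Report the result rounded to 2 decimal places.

For each symbol, P(seen in 80 spins) = 1 - (32/33)^80 = 0.915.
By linearity of expectation, E[distinct seen] = 33·(1 - (32/33)^80) = 30.186.

30.19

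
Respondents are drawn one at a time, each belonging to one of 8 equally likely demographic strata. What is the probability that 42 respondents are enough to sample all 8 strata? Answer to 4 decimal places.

0.9708

Let A_i be the event that stratum i is missing after 42 respondents. By inclusion–exclusion on the A_i,
P(all seen) = Σ_{j=0}^{8} (-1)^j C(8,j)((8-j)/8)^42
= 1.00000 - 0.02934 + 0.00016 - 0.00000 + 0.00000 - 0.00000 + 0.00000 - 0.00000 + 0.00000
= 0.97082.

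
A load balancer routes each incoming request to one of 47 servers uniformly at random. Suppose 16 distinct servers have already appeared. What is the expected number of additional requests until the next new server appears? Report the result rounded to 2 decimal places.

1.52

The number of requests until the next new server is geometric with success probability 31/47, so its mean is 47/31.
E = 47/31 = 1.516.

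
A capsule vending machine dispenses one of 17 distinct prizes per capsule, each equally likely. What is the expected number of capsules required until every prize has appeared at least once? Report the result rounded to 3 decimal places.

The wait to go from k to k+1 distinct prizes is geometric with mean 17/(17-k).
E[T] = 17/17 + 17/16 + 17/15 + ... + 17/2 + 17/1 = 17·H_{17}.
H_{17} = 3.4396, so E[T] = 58.4724.

58.472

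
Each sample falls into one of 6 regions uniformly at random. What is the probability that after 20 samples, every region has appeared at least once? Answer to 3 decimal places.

0.848

By inclusion–exclusion over which regions are missing,
P(all seen) = Σ_{j=0}^{6} (-1)^j C(6,j)((6-j)/6)^20
= 1.0000 - 0.1565 + 0.0045 - 0.0000 + 0.0000 - 0.0000 + 0.0000
= 0.8480.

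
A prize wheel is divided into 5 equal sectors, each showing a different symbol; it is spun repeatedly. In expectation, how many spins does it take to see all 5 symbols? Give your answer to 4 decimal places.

11.4167

Split into phases: going from k distinct to k+1 distinct takes on average 5/(5-k) spins.
E[T] = 5/5 + 5/4 + 5/3 + 5/2 + 5/1 = 5·H_{5}.
H_{5} = 2.28333, so E[T] = 11.41667.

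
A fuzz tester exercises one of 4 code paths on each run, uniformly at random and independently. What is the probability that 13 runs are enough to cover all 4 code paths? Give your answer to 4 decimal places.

By inclusion–exclusion over which code paths are missing,
P(all seen) = Σ_{j=0}^{4} (-1)^j C(4,j)((4-j)/4)^13
= 1.00000 - 0.09503 + 0.00073 - 0.00000 + 0.00000
= 0.90570.

0.9057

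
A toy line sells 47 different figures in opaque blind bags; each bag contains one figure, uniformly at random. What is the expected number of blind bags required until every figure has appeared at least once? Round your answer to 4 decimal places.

The wait to go from k to k+1 distinct figures is geometric with mean 47/(47-k).
E[T] = 47/47 + 47/46 + 47/45 + ... + 47/2 + 47/1 = 47·H_{47}.
H_{47} = 4.43796, so E[T] = 208.58430.

208.5843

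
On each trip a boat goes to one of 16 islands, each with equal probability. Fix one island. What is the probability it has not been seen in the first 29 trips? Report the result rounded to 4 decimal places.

0.1539

On each trip the fixed island fails to appear with probability 15/16.
P(still missing after 29) = (15/16)^29 = 0.15387.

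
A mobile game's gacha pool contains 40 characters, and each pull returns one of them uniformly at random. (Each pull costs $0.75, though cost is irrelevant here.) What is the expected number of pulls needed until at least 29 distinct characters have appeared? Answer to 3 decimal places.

Going from k to k+1 distinct takes a geometric number of pulls with mean 40/(40-k).
Sum over k = 0,...,28: E = 40/40 + 40/39 + 40/38 + ... + 40/13 + 40/12 = 50.3466.

50.347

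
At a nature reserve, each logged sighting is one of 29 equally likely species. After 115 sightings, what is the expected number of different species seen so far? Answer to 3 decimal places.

28.487

For each species, P(seen in 115 sightings) = 1 - (28/29)^115 = 0.9823.
By linearity of expectation, E[distinct seen] = 29·(1 - (28/29)^115) = 28.4874.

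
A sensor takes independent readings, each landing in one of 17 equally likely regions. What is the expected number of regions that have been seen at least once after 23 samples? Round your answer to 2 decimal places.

12.78

For each region, P(seen in 23 samples) = 1 - (16/17)^23 = 0.752.
By linearity of expectation, E[distinct seen] = 17·(1 - (16/17)^23) = 12.784.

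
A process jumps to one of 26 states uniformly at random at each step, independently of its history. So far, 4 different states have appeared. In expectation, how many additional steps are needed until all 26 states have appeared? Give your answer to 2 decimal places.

95.96

From k distinct to k+1 distinct takes on average 26/(26-k) steps.
Sum over k = 4,...,25: E = 26/22 + 26/21 + 26/20 + ... + 26/2 + 26/1 = 95.961.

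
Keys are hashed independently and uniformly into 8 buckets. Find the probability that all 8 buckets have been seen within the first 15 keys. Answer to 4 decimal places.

0.2482

Let A_i be the event that bucket i is missing after 15 keys. By inclusion–exclusion on the A_i,
P(all seen) = Σ_{j=0}^{8} (-1)^j C(8,j)((8-j)/8)^15
= 1.00000 - 1.07947 + 0.37418 - 0.04857 + 0.00214 - 0.00002 + 0.00000 - 0.00000 + 0.00000
= 0.24825.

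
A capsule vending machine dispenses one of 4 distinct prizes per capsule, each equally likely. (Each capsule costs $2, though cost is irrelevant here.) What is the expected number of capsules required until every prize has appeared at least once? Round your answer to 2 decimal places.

After k distinct prizes have appeared, the next capsule gives a new one with probability (4-k)/4, so the expected wait for the (k+1)-th is 4/(4-k).
E[T] = 4/4 + 4/3 + 4/2 + 4/1 = 4·H_{4}.
H_{4} = 2.083, so E[T] = 8.333.

8.33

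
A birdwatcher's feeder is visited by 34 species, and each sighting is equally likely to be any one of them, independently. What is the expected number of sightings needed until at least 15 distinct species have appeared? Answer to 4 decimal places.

Going from k to k+1 distinct takes a geometric number of sightings with mean 34/(34-k).
Sum over k = 0,...,14: E = 34/34 + 34/33 + 34/32 + ... + 34/21 + 34/20 = 19.39599.

19.3960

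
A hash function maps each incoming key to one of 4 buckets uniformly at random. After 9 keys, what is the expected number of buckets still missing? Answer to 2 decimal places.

For each bucket, P(unseen after 9) = (3/4)^9 = 0.075.
By linearity of expectation, E[unseen] = 4·(3/4)^9 = 0.300.

0.30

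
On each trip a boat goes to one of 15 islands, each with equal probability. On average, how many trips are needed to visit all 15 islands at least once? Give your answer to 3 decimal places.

The wait to go from k to k+1 distinct islands is geometric with mean 15/(15-k).
E[T] = 15/15 + 15/14 + 15/13 + ... + 15/2 + 15/1 = 15·H_{15}.
H_{15} = 3.3182, so E[T] = 49.7734.

49.773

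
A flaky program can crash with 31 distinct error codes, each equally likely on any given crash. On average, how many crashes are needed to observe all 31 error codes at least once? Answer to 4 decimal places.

The wait to go from k to k+1 distinct error codes is geometric with mean 31/(31-k).
E[T] = 31/31 + 31/30 + 31/29 + ... + 31/2 + 31/1 = 31·H_{31}.
H_{31} = 4.02725, so E[T] = 124.84460.

124.8446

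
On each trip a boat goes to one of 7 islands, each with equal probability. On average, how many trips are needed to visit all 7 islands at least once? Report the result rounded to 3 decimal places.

18.150

After k distinct islands have appeared, the next trip gives a new one with probability (7-k)/7, so the expected wait for the (k+1)-th is 7/(7-k).
E[T] = 7/7 + 7/6 + 7/5 + ... + 7/2 + 7/1 = 7·H_{7}.
H_{7} = 2.5929, so E[T] = 18.1500.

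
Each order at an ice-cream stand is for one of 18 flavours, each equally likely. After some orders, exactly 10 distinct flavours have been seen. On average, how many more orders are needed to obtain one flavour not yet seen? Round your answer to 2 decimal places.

2.25

The number of orders until the next new flavour is geometric with success probability 8/18, so its mean is 18/8.
E = 18/8 = 2.250.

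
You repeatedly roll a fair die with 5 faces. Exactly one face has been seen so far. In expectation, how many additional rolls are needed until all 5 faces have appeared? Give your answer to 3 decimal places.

10.417

With k distinct faces already seen, the next new one takes an expected 5/(5-k) rolls.
Sum over k = 1,...,4: E = 5/4 + 5/3 + 5/2 + 5/1 = 10.4167.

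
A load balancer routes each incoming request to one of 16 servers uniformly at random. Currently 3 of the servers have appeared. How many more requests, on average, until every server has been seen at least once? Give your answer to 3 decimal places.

With k distinct servers already seen, the next new one takes an expected 16/(16-k) requests.
Sum over k = 3,...,15: E = 16/13 + 16/12 + 16/11 + ... + 16/2 + 16/1 = 50.8821.

50.882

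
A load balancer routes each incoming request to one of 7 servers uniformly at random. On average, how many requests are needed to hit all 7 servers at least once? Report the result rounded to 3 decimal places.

18.150

After k distinct servers have appeared, the next request gives a new one with probability (7-k)/7, so the expected wait for the (k+1)-th is 7/(7-k).
E[T] = 7/7 + 7/6 + 7/5 + ... + 7/2 + 7/1 = 7·H_{7}.
H_{7} = 2.5929, so E[T] = 18.1500.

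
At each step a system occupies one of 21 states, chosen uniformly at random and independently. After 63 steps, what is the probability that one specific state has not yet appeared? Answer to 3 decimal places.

0.046

On each step the fixed state fails to appear with probability 20/21.
P(still missing after 63) = (20/21)^63 = 0.0462.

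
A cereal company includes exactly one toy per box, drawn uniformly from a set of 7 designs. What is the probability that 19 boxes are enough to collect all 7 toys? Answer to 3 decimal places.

Let A_i be the event that toy i is missing after 19 boxes. By inclusion–exclusion on the A_i,
P(all seen) = Σ_{j=0}^{7} (-1)^j C(7,j)((7-j)/7)^19
= 1.0000 - 0.3742 + 0.0351 - 0.0008 + 0.0000 - 0.0000 + 0.0000 - 0.0000
= 0.6601.

0.660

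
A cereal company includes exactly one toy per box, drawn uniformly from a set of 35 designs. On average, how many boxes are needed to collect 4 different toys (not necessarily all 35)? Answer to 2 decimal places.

Going from k to k+1 distinct takes a geometric number of boxes with mean 35/(35-k).
Sum over k = 0,...,3: E = 35/35 + 35/34 + 35/33 + 35/32 = 4.184.

4.18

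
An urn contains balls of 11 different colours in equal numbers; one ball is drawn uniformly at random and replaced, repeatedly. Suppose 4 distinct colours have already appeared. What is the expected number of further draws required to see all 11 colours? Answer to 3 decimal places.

The wait to go from k to k+1 distinct colours is geometric with mean 11/(11-k).
Sum over k = 4,...,10: E = 11/7 + 11/6 + 11/5 + ... + 11/2 + 11/1 = 28.5214.

28.521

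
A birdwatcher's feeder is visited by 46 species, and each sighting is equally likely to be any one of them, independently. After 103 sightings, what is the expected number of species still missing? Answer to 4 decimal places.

4.7818

For each species, P(unseen after 103) = (45/46)^103 = 0.10395.
By linearity of expectation, E[unseen] = 46·(45/46)^103 = 4.78179.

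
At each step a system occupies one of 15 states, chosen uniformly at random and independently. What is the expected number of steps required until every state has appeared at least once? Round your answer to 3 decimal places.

49.773

After k distinct states have appeared, the next step gives a new one with probability (15-k)/15, so the expected wait for the (k+1)-th is 15/(15-k).
E[T] = 15/15 + 15/14 + 15/13 + ... + 15/2 + 15/1 = 15·H_{15}.
H_{15} = 3.3182, so E[T] = 49.7734.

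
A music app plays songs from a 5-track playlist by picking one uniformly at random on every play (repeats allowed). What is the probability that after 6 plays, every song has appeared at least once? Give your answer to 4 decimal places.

0.1152

Let A_i be the event that song i is missing after 6 plays. By inclusion–exclusion on the A_i,
P(all seen) = Σ_{j=0}^{5} (-1)^j C(5,j)((5-j)/5)^6
= 1.00000 - 1.31072 + 0.46656 - 0.04096 + 0.00032 - 0.00000
= 0.11520.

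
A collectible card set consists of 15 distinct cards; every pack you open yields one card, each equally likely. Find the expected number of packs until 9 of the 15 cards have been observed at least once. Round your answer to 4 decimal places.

With k distinct cards already seen, the next new one arrives after an expected 15/(15-k) packs.
Sum over k = 0,...,8: E = 15/15 + 15/14 + 15/13 + ... + 15/8 + 15/7 = 13.02343.

13.0234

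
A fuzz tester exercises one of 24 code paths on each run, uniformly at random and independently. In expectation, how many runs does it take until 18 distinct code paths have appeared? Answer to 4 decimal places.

Going from k to k+1 distinct takes a geometric number of runs with mean 24/(24-k).
Sum over k = 0,...,17: E = 24/24 + 24/23 + 24/22 + ... + 24/8 + 24/7 = 31.82300.

31.8230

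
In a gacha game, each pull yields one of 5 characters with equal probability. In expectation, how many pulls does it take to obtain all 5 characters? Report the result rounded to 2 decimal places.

11.42

After k distinct characters have appeared, the next pull gives a new one with probability (5-k)/5, so the expected wait for the (k+1)-th is 5/(5-k).
E[T] = 5/5 + 5/4 + 5/3 + 5/2 + 5/1 = 5·H_{5}.
H_{5} = 2.283, so E[T] = 11.417.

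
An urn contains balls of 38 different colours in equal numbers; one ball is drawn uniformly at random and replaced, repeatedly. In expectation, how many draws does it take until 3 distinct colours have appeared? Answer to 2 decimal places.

Going from k to k+1 distinct takes a geometric number of draws with mean 38/(38-k).
Sum over k = 0,...,2: E = 38/38 + 38/37 + 38/36 = 3.083.

3.08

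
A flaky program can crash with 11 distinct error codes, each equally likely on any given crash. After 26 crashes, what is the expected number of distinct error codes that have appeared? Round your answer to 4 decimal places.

For each error code, P(seen in 26 crashes) = 1 - (10/11)^26 = 0.91609.
By linearity of expectation, E[distinct seen] = 11·(1 - (10/11)^26) = 10.07704.

10.0770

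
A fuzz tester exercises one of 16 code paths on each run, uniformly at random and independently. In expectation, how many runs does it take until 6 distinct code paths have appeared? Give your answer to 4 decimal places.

7.2282

Going from k to k+1 distinct takes a geometric number of runs with mean 16/(16-k).
Sum over k = 0,...,5: E = 16/16 + 16/15 + 16/14 + 16/13 + 16/12 + 16/11 = 7.22817.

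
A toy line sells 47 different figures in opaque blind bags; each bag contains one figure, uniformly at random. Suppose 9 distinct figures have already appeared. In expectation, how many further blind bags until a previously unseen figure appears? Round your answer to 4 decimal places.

The number of blind bags until the next new figure is geometric with success probability 38/47, so its mean is 47/38.
E = 47/38 = 1.23684.

1.2368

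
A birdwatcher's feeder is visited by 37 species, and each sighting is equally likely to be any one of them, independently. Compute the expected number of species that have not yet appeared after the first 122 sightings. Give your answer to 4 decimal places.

1.3077

For each species, P(unseen after 122) = (36/37)^122 = 0.03534.
By linearity of expectation, E[unseen] = 37·(36/37)^122 = 1.30766.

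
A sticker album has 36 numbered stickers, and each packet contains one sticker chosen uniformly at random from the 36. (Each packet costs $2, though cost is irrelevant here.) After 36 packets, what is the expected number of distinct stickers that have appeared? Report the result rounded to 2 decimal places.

For each sticker, P(seen in 36 packets) = 1 - (35/36)^36 = 0.637.
By linearity of expectation, E[distinct seen] = 36·(1 - (35/36)^36) = 22.942.

22.94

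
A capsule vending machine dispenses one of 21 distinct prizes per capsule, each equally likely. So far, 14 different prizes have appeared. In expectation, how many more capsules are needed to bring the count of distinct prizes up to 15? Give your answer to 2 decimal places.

With k distinct prizes already seen, the next new one takes an expected 21/(21-k) capsules.
Only the k = 14 term is needed: E = 21/7 = 3.000.

3.00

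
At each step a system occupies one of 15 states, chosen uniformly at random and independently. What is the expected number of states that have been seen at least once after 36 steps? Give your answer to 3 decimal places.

13.749

For each state, P(seen in 36 steps) = 1 - (14/15)^36 = 0.9166.
By linearity of expectation, E[distinct seen] = 15·(1 - (14/15)^36) = 13.7485.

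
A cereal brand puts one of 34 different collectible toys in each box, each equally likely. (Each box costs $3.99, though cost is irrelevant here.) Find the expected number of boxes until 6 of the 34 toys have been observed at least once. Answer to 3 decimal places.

Going from k to k+1 distinct takes a geometric number of boxes with mean 34/(34-k).
Sum over k = 0,...,5: E = 34/34 + 34/33 + 34/32 + 34/31 + 34/30 + 34/29 = 6.4953.

6.495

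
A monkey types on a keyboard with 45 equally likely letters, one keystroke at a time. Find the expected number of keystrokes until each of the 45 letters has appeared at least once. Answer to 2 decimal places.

After k distinct letters have appeared, the next keystroke gives a new one with probability (45-k)/45, so the expected wait for the (k+1)-th is 45/(45-k).
E[T] = 45/45 + 45/44 + 45/43 + ... + 45/2 + 45/1 = 45·H_{45}.
H_{45} = 4.395, so E[T] = 197.773.

197.77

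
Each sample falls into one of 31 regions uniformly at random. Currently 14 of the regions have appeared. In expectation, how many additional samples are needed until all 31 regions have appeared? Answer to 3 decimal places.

From k distinct to k+1 distinct takes on average 31/(31-k) samples.
Sum over k = 14,...,30: E = 31/17 + 31/16 + 31/15 + ... + 31/2 + 31/1 = 106.6261.

106.626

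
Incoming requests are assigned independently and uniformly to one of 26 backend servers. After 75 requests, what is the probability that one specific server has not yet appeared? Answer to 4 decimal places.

Each request misses the fixed server with probability (26-1)/26 = 25/26, independently.
P(still missing after 75) = (25/26)^75 = 0.05278.

0.0528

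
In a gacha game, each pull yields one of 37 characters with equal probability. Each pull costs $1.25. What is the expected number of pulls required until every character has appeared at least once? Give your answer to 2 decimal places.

The wait to go from k to k+1 distinct characters is geometric with mean 37/(37-k).
E[T] = 37/37 + 37/36 + 37/35 + ... + 37/2 + 37/1 = 37·H_{37}.
H_{37} = 4.202, so E[T] = 155.459.

155.46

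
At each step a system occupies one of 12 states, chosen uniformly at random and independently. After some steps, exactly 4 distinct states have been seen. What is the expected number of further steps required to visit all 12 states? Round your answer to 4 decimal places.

32.6143

With k distinct states already seen, the next new one takes an expected 12/(12-k) steps.
Sum over k = 4,...,11: E = 12/8 + 12/7 + 12/6 + ... + 12/2 + 12/1 = 32.61429.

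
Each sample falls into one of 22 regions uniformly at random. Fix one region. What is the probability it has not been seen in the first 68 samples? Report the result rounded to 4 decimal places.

0.0423

On each sample the fixed region fails to appear with probability 21/22.
P(still missing after 68) = (21/22)^68 = 0.04228.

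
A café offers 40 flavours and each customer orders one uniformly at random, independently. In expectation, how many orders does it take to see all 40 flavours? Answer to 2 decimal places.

After k distinct flavours have appeared, the next order gives a new one with probability (40-k)/40, so the expected wait for the (k+1)-th is 40/(40-k).
E[T] = 40/40 + 40/39 + 40/38 + ... + 40/2 + 40/1 = 40·H_{40}.
H_{40} = 4.279, so E[T] = 171.142.

171.14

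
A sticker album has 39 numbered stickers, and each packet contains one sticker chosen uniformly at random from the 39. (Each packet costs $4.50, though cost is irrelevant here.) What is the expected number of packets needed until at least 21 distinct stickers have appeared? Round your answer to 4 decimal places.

Going from k to k+1 distinct takes a geometric number of packets with mean 39/(39-k).
Sum over k = 0,...,20: E = 39/39 + 39/38 + 39/37 + ... + 39/20 + 39/19 = 29.57896.

29.5790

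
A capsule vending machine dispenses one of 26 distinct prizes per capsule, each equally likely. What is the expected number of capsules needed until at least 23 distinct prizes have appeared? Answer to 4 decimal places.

52.5482

With k distinct prizes already seen, the next new one arrives after an expected 26/(26-k) capsules.
Sum over k = 0,...,22: E = 26/26 + 26/25 + 26/24 + ... + 26/5 + 26/4 = 52.54825.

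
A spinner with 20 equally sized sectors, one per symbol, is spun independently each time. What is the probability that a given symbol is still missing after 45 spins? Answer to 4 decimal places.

0.0994

On each spin the fixed symbol fails to appear with probability 19/20.
P(still missing after 45) = (19/20)^45 = 0.09944.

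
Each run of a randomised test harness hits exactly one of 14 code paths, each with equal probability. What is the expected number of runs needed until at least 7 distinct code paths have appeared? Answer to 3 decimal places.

With k distinct code paths already seen, the next new one arrives after an expected 14/(14-k) runs.
Sum over k = 0,...,6: E = 14/14 + 14/13 + 14/12 + ... + 14/9 + 14/8 = 9.2219.

9.222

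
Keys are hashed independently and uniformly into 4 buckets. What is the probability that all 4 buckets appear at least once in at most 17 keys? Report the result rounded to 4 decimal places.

By inclusion–exclusion over which buckets are missing,
P(all seen) = Σ_{j=0}^{4} (-1)^j C(4,j)((4-j)/4)^17
= 1.00000 - 0.03007 + 0.00005 - 0.00000 + 0.00000
= 0.96998.

0.9700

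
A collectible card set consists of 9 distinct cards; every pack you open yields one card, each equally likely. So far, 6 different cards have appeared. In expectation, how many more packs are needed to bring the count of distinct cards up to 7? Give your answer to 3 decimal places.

From k distinct to k+1 distinct takes on average 9/(9-k) packs.
Only the k = 6 term is needed: E = 9/3 = 3.0000.

3.000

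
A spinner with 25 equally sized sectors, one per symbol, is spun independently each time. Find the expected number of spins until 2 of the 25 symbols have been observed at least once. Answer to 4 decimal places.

With k distinct symbols already seen, the next new one arrives after an expected 25/(25-k) spins.
Sum over k = 0,...,1: E = 25/25 + 25/24 = 2.04167.

2.0417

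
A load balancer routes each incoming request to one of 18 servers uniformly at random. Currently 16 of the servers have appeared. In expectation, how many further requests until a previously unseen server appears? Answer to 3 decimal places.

Each request yields a new server with probability (18-16)/18 = 2/18, so the wait is geometric with mean 18/2.
E = 18/2 = 9.0000.

9.000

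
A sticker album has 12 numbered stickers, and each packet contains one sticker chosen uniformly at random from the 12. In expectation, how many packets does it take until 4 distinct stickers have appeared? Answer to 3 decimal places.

Going from k to k+1 distinct takes a geometric number of packets with mean 12/(12-k).
Sum over k = 0,...,3: E = 12/12 + 12/11 + 12/10 + 12/9 = 4.6242.

4.624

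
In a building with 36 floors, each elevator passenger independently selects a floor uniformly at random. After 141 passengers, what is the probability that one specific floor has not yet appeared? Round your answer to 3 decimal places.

Each passenger misses the fixed floor with probability (36-1)/36 = 35/36, independently.
P(still missing after 141) = (35/36)^141 = 0.0188.

0.019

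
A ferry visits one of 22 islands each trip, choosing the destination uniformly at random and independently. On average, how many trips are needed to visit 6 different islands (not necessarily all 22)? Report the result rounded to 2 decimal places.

6.82

With k distinct islands already seen, the next new one arrives after an expected 22/(22-k) trips.
Sum over k = 0,...,5: E = 22/22 + 22/21 + 22/20 + 22/19 + 22/18 + 22/17 = 6.822.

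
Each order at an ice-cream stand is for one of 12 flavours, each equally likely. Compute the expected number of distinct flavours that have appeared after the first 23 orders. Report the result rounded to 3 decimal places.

10.378

For each flavour, P(seen in 23 orders) = 1 - (11/12)^23 = 0.8648.
By linearity of expectation, E[distinct seen] = 12·(1 - (11/12)^23) = 10.3780.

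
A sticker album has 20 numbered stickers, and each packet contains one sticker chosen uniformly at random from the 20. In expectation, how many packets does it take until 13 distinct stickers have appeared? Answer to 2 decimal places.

20.10

With k distinct stickers already seen, the next new one arrives after an expected 20/(20-k) packets.
Sum over k = 0,...,12: E = 20/20 + 20/19 + 20/18 + ... + 20/9 + 20/8 = 20.098.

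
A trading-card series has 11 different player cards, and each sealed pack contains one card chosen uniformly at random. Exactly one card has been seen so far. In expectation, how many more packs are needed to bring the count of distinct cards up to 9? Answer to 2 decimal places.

From k distinct to k+1 distinct takes on average 11/(11-k) packs.
Sum over k = 1,...,8: E = 11/10 + 11/9 + 11/8 + ... + 11/4 + 11/3 = 15.719.

15.72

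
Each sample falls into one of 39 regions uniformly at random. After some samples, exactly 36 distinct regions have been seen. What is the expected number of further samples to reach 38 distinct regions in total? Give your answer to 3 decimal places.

32.500

With k distinct regions already seen, the next new one takes an expected 39/(39-k) samples.
Sum over k = 36,...,37: E = 39/3 + 39/2 = 32.5000.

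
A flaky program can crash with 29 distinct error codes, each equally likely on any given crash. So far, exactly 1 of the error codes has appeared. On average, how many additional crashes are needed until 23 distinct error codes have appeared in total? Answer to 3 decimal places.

With k distinct error codes already seen, the next new one takes an expected 29/(29-k) crashes.
Sum over k = 1,...,22: E = 29/28 + 29/27 + 29/26 + ... + 29/8 + 29/7 = 42.8380.

42.838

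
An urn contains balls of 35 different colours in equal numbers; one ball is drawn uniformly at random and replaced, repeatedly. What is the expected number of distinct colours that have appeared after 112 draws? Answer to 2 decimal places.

For each colour, P(seen in 112 draws) = 1 - (34/35)^112 = 0.961.
By linearity of expectation, E[distinct seen] = 35·(1 - (34/35)^112) = 33.638.

33.64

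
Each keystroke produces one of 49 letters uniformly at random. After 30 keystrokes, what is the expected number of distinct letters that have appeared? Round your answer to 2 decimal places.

For each letter, P(seen in 30 keystrokes) = 1 - (48/49)^30 = 0.461.
By linearity of expectation, E[distinct seen] = 49·(1 - (48/49)^30) = 22.603.

22.60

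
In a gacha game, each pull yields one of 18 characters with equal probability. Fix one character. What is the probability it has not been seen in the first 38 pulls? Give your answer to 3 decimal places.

On each pull the fixed character fails to appear with probability 17/18.
P(still missing after 38) = (17/18)^38 = 0.1139.

0.114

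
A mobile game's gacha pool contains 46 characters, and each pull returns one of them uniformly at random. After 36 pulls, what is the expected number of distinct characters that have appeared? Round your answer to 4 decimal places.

25.1490

For each character, P(seen in 36 pulls) = 1 - (45/46)^36 = 0.54672.
By linearity of expectation, E[distinct seen] = 46·(1 - (45/46)^36) = 25.14902.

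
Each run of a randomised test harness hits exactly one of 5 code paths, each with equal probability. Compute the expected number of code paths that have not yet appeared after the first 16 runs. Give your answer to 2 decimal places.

0.14

For each code path, P(unseen after 16) = (4/5)^16 = 0.028.
By linearity of expectation, E[unseen] = 5·(4/5)^16 = 0.141.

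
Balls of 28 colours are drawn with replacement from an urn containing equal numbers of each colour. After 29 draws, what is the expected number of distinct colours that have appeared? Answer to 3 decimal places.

For each colour, P(seen in 29 draws) = 1 - (27/28)^29 = 0.6517.
By linearity of expectation, E[distinct seen] = 28·(1 - (27/28)^29) = 18.2473.

18.247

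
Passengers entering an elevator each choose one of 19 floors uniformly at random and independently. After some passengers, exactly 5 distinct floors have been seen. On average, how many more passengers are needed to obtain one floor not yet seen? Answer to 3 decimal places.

1.357

Each passenger yields a new floor with probability (19-5)/19 = 14/19, so the wait is geometric with mean 19/14.
E = 19/14 = 1.3571.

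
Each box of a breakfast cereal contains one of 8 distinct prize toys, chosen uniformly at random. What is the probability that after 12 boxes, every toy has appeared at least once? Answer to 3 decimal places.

0.093

Let A_i be the event that toy i is missing after 12 boxes. By inclusion–exclusion on the A_i,
P(all seen) = Σ_{j=0}^{8} (-1)^j C(8,j)((8-j)/8)^12
= 1.0000 - 1.6113 + 0.8869 - 0.1990 + 0.0171 - 0.0004 + 0.0000 - 0.0000 + 0.0000
= 0.0933.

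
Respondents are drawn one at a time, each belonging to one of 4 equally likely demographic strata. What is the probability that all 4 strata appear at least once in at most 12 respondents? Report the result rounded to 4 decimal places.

By inclusion–exclusion over which strata are missing,
P(all seen) = Σ_{j=0}^{4} (-1)^j C(4,j)((4-j)/4)^12
= 1.00000 - 0.12671 + 0.00146 - 0.00000 + 0.00000
= 0.87476.

0.8748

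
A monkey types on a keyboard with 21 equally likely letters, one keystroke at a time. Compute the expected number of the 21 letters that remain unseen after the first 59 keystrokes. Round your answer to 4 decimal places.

For each letter, P(unseen after 59) = (20/21)^59 = 0.05621.
By linearity of expectation, E[unseen] = 21·(20/21)^59 = 1.18046.

1.1805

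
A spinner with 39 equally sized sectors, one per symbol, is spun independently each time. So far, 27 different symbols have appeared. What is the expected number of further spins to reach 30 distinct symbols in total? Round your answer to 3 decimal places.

From k distinct to k+1 distinct takes on average 39/(39-k) spins.
Sum over k = 27,...,29: E = 39/12 + 39/11 + 39/10 = 10.6955.

10.695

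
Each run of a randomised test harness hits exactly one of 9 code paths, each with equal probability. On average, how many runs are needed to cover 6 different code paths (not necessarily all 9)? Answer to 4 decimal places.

8.9607

With k distinct code paths already seen, the next new one arrives after an expected 9/(9-k) runs.
Sum over k = 0,...,5: E = 9/9 + 9/8 + 9/7 + 9/6 + 9/5 + 9/4 = 8.96071.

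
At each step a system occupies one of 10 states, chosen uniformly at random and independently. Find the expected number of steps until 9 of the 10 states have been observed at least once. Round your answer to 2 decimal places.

Going from k to k+1 distinct takes a geometric number of steps with mean 10/(10-k).
Sum over k = 0,...,8: E = 10/10 + 10/9 + 10/8 + ... + 10/3 + 10/2 = 19.290.

19.29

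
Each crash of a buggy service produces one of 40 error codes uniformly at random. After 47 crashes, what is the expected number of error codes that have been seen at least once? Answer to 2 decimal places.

For each error code, P(seen in 47 crashes) = 1 - (39/40)^47 = 0.696.
By linearity of expectation, E[distinct seen] = 40·(1 - (39/40)^47) = 27.830.

27.83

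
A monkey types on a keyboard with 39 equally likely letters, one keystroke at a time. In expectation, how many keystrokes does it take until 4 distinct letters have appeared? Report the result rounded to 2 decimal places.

4.16

Going from k to k+1 distinct takes a geometric number of keystrokes with mean 39/(39-k).
Sum over k = 0,...,3: E = 39/39 + 39/38 + 39/37 + 39/36 = 4.164.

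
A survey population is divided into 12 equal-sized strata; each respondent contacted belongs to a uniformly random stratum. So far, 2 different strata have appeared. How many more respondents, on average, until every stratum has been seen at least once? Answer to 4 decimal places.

From k distinct to k+1 distinct takes on average 12/(12-k) respondents.
Sum over k = 2,...,11: E = 12/10 + 12/9 + 12/8 + ... + 12/2 + 12/1 = 35.14762.

35.1476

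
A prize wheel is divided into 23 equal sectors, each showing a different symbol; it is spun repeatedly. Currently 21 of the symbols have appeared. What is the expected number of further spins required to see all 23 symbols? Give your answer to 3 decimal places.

With k distinct symbols already seen, the next new one takes an expected 23/(23-k) spins.
Sum over k = 21,...,22: E = 23/2 + 23/1 = 34.5000.

34.500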